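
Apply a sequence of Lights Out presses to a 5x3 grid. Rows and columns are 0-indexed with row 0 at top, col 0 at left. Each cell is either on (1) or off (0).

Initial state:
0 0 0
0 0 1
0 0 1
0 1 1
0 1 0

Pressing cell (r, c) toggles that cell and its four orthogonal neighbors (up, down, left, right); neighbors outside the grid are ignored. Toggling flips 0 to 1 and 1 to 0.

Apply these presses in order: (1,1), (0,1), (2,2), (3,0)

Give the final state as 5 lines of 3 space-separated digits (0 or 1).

After press 1 at (1,1):
0 1 0
1 1 0
0 1 1
0 1 1
0 1 0

After press 2 at (0,1):
1 0 1
1 0 0
0 1 1
0 1 1
0 1 0

After press 3 at (2,2):
1 0 1
1 0 1
0 0 0
0 1 0
0 1 0

After press 4 at (3,0):
1 0 1
1 0 1
1 0 0
1 0 0
1 1 0

Answer: 1 0 1
1 0 1
1 0 0
1 0 0
1 1 0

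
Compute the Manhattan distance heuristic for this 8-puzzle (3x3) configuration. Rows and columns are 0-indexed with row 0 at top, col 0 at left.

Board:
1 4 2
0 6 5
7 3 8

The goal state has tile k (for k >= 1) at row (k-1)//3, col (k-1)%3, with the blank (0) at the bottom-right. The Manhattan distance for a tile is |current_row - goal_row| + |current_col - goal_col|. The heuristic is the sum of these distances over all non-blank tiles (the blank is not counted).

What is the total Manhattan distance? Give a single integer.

Answer: 9

Derivation:
Tile 1: at (0,0), goal (0,0), distance |0-0|+|0-0| = 0
Tile 4: at (0,1), goal (1,0), distance |0-1|+|1-0| = 2
Tile 2: at (0,2), goal (0,1), distance |0-0|+|2-1| = 1
Tile 6: at (1,1), goal (1,2), distance |1-1|+|1-2| = 1
Tile 5: at (1,2), goal (1,1), distance |1-1|+|2-1| = 1
Tile 7: at (2,0), goal (2,0), distance |2-2|+|0-0| = 0
Tile 3: at (2,1), goal (0,2), distance |2-0|+|1-2| = 3
Tile 8: at (2,2), goal (2,1), distance |2-2|+|2-1| = 1
Sum: 0 + 2 + 1 + 1 + 1 + 0 + 3 + 1 = 9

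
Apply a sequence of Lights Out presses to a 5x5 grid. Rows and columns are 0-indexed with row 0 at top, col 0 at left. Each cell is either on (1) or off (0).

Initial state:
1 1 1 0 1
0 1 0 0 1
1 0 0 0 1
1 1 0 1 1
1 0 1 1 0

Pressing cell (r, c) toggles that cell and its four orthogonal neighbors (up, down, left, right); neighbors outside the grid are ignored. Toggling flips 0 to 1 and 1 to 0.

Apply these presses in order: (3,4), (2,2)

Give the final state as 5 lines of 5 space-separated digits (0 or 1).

Answer: 1 1 1 0 1
0 1 1 0 1
1 1 1 1 0
1 1 1 0 0
1 0 1 1 1

Derivation:
After press 1 at (3,4):
1 1 1 0 1
0 1 0 0 1
1 0 0 0 0
1 1 0 0 0
1 0 1 1 1

After press 2 at (2,2):
1 1 1 0 1
0 1 1 0 1
1 1 1 1 0
1 1 1 0 0
1 0 1 1 1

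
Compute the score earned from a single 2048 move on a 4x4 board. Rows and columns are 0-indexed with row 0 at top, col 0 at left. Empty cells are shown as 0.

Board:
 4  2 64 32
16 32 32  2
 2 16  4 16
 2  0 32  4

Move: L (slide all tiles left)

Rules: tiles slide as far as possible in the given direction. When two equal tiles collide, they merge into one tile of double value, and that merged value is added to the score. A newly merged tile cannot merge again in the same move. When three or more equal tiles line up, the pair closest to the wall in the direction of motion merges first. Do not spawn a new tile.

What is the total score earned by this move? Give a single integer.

Slide left:
row 0: [4, 2, 64, 32] -> [4, 2, 64, 32]  score +0 (running 0)
row 1: [16, 32, 32, 2] -> [16, 64, 2, 0]  score +64 (running 64)
row 2: [2, 16, 4, 16] -> [2, 16, 4, 16]  score +0 (running 64)
row 3: [2, 0, 32, 4] -> [2, 32, 4, 0]  score +0 (running 64)
Board after move:
 4  2 64 32
16 64  2  0
 2 16  4 16
 2 32  4  0

Answer: 64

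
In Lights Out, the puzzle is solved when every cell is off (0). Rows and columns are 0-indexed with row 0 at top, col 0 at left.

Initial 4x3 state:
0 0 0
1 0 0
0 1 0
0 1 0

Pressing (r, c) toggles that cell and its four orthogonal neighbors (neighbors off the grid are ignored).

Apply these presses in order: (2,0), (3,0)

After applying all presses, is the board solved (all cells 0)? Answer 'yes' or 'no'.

Answer: yes

Derivation:
After press 1 at (2,0):
0 0 0
0 0 0
1 0 0
1 1 0

After press 2 at (3,0):
0 0 0
0 0 0
0 0 0
0 0 0

Lights still on: 0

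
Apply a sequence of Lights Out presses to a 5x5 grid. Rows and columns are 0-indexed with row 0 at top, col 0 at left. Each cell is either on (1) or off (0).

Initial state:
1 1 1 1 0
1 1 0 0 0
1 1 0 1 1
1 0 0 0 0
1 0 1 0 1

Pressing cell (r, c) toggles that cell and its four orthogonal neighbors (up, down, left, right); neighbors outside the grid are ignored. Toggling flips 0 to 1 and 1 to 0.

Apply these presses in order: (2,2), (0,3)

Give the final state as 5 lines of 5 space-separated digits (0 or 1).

After press 1 at (2,2):
1 1 1 1 0
1 1 1 0 0
1 0 1 0 1
1 0 1 0 0
1 0 1 0 1

After press 2 at (0,3):
1 1 0 0 1
1 1 1 1 0
1 0 1 0 1
1 0 1 0 0
1 0 1 0 1

Answer: 1 1 0 0 1
1 1 1 1 0
1 0 1 0 1
1 0 1 0 0
1 0 1 0 1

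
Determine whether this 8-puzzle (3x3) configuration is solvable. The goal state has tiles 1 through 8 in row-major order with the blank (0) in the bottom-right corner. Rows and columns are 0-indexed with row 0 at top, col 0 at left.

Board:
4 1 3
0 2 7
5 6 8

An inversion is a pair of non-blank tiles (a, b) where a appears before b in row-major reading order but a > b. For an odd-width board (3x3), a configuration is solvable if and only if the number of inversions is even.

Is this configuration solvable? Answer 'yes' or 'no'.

Answer: yes

Derivation:
Inversions (pairs i<j in row-major order where tile[i] > tile[j] > 0): 6
6 is even, so the puzzle is solvable.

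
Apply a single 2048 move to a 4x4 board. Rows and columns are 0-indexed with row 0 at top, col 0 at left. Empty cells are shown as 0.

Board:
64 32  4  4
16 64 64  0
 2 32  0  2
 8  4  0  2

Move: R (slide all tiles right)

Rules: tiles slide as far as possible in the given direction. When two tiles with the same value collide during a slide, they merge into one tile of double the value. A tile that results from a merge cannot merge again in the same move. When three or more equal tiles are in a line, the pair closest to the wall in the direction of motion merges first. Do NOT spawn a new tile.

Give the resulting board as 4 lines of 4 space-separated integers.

Slide right:
row 0: [64, 32, 4, 4] -> [0, 64, 32, 8]
row 1: [16, 64, 64, 0] -> [0, 0, 16, 128]
row 2: [2, 32, 0, 2] -> [0, 2, 32, 2]
row 3: [8, 4, 0, 2] -> [0, 8, 4, 2]

Answer:   0  64  32   8
  0   0  16 128
  0   2  32   2
  0   8   4   2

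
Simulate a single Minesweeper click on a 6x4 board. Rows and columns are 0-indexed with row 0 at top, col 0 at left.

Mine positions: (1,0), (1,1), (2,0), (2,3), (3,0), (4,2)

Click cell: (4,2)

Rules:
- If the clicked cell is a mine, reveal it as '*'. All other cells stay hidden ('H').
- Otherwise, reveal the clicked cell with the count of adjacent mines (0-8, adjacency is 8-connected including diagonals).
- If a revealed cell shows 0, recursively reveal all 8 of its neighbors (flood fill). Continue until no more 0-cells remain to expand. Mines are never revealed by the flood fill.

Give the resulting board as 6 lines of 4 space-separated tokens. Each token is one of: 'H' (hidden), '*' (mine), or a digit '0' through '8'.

H H H H
H H H H
H H H H
H H H H
H H * H
H H H H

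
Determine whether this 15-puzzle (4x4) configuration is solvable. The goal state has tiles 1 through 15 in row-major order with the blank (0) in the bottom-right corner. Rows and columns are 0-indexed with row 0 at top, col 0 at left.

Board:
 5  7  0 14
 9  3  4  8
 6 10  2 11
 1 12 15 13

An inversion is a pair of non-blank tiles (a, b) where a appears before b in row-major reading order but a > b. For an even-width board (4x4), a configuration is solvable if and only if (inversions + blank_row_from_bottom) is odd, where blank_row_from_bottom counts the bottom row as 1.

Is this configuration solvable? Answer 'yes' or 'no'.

Answer: no

Derivation:
Inversions: 40
Blank is in row 0 (0-indexed from top), which is row 4 counting from the bottom (bottom = 1).
40 + 4 = 44, which is even, so the puzzle is not solvable.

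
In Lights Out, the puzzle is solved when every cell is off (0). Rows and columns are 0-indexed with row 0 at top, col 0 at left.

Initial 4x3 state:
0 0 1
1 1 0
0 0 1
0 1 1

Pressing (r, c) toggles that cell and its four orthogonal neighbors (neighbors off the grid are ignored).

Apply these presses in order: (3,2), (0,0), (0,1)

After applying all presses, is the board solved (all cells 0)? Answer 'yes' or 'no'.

Answer: yes

Derivation:
After press 1 at (3,2):
0 0 1
1 1 0
0 0 0
0 0 0

After press 2 at (0,0):
1 1 1
0 1 0
0 0 0
0 0 0

After press 3 at (0,1):
0 0 0
0 0 0
0 0 0
0 0 0

Lights still on: 0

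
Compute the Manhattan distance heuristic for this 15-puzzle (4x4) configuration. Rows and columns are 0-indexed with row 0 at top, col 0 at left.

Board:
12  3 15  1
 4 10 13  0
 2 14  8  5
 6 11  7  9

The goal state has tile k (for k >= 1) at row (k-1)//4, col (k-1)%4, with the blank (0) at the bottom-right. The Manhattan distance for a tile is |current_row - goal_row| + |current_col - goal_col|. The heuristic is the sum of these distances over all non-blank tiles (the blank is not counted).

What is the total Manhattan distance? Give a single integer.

Answer: 42

Derivation:
Tile 12: (0,0)->(2,3) = 5
Tile 3: (0,1)->(0,2) = 1
Tile 15: (0,2)->(3,2) = 3
Tile 1: (0,3)->(0,0) = 3
Tile 4: (1,0)->(0,3) = 4
Tile 10: (1,1)->(2,1) = 1
Tile 13: (1,2)->(3,0) = 4
Tile 2: (2,0)->(0,1) = 3
Tile 14: (2,1)->(3,1) = 1
Tile 8: (2,2)->(1,3) = 2
Tile 5: (2,3)->(1,0) = 4
Tile 6: (3,0)->(1,1) = 3
Tile 11: (3,1)->(2,2) = 2
Tile 7: (3,2)->(1,2) = 2
Tile 9: (3,3)->(2,0) = 4
Sum: 5 + 1 + 3 + 3 + 4 + 1 + 4 + 3 + 1 + 2 + 4 + 3 + 2 + 2 + 4 = 42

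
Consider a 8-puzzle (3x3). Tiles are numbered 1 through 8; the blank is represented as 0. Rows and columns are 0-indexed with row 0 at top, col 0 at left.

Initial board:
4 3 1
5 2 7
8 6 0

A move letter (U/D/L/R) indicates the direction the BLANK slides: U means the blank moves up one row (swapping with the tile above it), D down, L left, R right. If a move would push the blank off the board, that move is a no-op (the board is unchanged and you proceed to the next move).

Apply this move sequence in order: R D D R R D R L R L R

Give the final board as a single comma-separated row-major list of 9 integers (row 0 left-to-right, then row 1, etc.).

After move 1 (R):
4 3 1
5 2 7
8 6 0

After move 2 (D):
4 3 1
5 2 7
8 6 0

After move 3 (D):
4 3 1
5 2 7
8 6 0

After move 4 (R):
4 3 1
5 2 7
8 6 0

After move 5 (R):
4 3 1
5 2 7
8 6 0

After move 6 (D):
4 3 1
5 2 7
8 6 0

After move 7 (R):
4 3 1
5 2 7
8 6 0

After move 8 (L):
4 3 1
5 2 7
8 0 6

After move 9 (R):
4 3 1
5 2 7
8 6 0

After move 10 (L):
4 3 1
5 2 7
8 0 6

After move 11 (R):
4 3 1
5 2 7
8 6 0

Answer: 4, 3, 1, 5, 2, 7, 8, 6, 0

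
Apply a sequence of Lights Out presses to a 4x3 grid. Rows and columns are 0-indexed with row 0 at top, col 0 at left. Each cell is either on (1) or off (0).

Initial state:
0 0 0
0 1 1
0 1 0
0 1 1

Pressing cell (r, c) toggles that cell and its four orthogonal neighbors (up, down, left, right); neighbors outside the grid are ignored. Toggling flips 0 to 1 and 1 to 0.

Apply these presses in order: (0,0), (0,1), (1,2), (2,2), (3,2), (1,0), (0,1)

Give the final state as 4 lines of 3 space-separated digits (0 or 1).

Answer: 0 1 1
0 1 1
1 0 1
0 0 1

Derivation:
After press 1 at (0,0):
1 1 0
1 1 1
0 1 0
0 1 1

After press 2 at (0,1):
0 0 1
1 0 1
0 1 0
0 1 1

After press 3 at (1,2):
0 0 0
1 1 0
0 1 1
0 1 1

After press 4 at (2,2):
0 0 0
1 1 1
0 0 0
0 1 0

After press 5 at (3,2):
0 0 0
1 1 1
0 0 1
0 0 1

After press 6 at (1,0):
1 0 0
0 0 1
1 0 1
0 0 1

After press 7 at (0,1):
0 1 1
0 1 1
1 0 1
0 0 1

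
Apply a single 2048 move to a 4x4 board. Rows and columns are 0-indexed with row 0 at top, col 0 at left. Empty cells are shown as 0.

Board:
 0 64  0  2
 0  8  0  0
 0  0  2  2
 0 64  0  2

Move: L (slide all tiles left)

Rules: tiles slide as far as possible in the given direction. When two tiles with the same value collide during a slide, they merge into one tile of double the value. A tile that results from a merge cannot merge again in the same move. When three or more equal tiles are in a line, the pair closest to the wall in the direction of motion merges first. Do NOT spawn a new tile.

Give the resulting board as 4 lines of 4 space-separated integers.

Slide left:
row 0: [0, 64, 0, 2] -> [64, 2, 0, 0]
row 1: [0, 8, 0, 0] -> [8, 0, 0, 0]
row 2: [0, 0, 2, 2] -> [4, 0, 0, 0]
row 3: [0, 64, 0, 2] -> [64, 2, 0, 0]

Answer: 64  2  0  0
 8  0  0  0
 4  0  0  0
64  2  0  0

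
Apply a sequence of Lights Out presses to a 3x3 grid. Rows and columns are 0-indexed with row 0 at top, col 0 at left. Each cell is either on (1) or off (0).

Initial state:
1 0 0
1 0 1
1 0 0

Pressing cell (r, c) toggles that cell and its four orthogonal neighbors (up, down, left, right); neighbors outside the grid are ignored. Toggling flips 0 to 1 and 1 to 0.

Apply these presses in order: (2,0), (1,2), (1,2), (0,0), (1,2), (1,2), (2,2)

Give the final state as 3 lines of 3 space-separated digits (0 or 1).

After press 1 at (2,0):
1 0 0
0 0 1
0 1 0

After press 2 at (1,2):
1 0 1
0 1 0
0 1 1

After press 3 at (1,2):
1 0 0
0 0 1
0 1 0

After press 4 at (0,0):
0 1 0
1 0 1
0 1 0

After press 5 at (1,2):
0 1 1
1 1 0
0 1 1

After press 6 at (1,2):
0 1 0
1 0 1
0 1 0

After press 7 at (2,2):
0 1 0
1 0 0
0 0 1

Answer: 0 1 0
1 0 0
0 0 1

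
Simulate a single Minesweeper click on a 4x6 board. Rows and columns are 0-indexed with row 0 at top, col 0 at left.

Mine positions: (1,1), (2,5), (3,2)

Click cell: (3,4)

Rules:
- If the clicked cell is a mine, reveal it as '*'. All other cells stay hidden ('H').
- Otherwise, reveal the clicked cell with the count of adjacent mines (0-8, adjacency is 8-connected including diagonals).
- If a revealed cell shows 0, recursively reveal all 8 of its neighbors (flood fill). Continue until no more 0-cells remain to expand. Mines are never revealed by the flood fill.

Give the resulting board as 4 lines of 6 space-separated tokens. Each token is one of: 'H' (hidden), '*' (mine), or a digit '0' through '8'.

H H H H H H
H H H H H H
H H H H H H
H H H H 1 H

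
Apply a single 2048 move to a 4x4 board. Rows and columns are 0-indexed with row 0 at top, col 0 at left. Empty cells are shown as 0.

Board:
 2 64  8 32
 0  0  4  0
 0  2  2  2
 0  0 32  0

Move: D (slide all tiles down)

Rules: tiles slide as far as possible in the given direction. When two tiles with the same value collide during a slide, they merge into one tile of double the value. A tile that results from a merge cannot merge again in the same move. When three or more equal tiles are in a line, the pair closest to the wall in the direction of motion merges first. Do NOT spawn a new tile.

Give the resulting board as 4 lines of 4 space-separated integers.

Slide down:
col 0: [2, 0, 0, 0] -> [0, 0, 0, 2]
col 1: [64, 0, 2, 0] -> [0, 0, 64, 2]
col 2: [8, 4, 2, 32] -> [8, 4, 2, 32]
col 3: [32, 0, 2, 0] -> [0, 0, 32, 2]

Answer:  0  0  8  0
 0  0  4  0
 0 64  2 32
 2  2 32  2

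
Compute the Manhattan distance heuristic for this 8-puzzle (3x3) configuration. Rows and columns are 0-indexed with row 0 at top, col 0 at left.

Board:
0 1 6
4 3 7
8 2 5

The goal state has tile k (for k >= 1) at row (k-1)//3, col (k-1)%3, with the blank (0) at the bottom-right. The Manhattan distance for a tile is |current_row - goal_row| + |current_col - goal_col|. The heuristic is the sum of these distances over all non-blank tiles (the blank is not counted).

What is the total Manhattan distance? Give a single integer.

Answer: 12

Derivation:
Tile 1: at (0,1), goal (0,0), distance |0-0|+|1-0| = 1
Tile 6: at (0,2), goal (1,2), distance |0-1|+|2-2| = 1
Tile 4: at (1,0), goal (1,0), distance |1-1|+|0-0| = 0
Tile 3: at (1,1), goal (0,2), distance |1-0|+|1-2| = 2
Tile 7: at (1,2), goal (2,0), distance |1-2|+|2-0| = 3
Tile 8: at (2,0), goal (2,1), distance |2-2|+|0-1| = 1
Tile 2: at (2,1), goal (0,1), distance |2-0|+|1-1| = 2
Tile 5: at (2,2), goal (1,1), distance |2-1|+|2-1| = 2
Sum: 1 + 1 + 0 + 2 + 3 + 1 + 2 + 2 = 12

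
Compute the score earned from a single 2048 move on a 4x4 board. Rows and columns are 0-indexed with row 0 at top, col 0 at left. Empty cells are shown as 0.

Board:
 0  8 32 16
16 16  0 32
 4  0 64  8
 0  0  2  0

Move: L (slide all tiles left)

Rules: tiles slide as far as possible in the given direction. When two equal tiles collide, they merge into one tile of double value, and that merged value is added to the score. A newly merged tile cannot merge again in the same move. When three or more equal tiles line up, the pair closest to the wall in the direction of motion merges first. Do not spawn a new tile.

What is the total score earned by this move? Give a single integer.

Answer: 32

Derivation:
Slide left:
row 0: [0, 8, 32, 16] -> [8, 32, 16, 0]  score +0 (running 0)
row 1: [16, 16, 0, 32] -> [32, 32, 0, 0]  score +32 (running 32)
row 2: [4, 0, 64, 8] -> [4, 64, 8, 0]  score +0 (running 32)
row 3: [0, 0, 2, 0] -> [2, 0, 0, 0]  score +0 (running 32)
Board after move:
 8 32 16  0
32 32  0  0
 4 64  8  0
 2  0  0  0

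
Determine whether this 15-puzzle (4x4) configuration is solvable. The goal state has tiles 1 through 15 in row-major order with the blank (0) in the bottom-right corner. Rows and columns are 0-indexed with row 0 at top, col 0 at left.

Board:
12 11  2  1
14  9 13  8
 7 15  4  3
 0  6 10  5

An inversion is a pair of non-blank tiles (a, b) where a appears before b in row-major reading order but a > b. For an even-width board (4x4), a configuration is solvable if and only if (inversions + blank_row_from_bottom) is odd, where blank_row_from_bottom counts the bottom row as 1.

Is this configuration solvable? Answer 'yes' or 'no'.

Answer: no

Derivation:
Inversions: 61
Blank is in row 3 (0-indexed from top), which is row 1 counting from the bottom (bottom = 1).
61 + 1 = 62, which is even, so the puzzle is not solvable.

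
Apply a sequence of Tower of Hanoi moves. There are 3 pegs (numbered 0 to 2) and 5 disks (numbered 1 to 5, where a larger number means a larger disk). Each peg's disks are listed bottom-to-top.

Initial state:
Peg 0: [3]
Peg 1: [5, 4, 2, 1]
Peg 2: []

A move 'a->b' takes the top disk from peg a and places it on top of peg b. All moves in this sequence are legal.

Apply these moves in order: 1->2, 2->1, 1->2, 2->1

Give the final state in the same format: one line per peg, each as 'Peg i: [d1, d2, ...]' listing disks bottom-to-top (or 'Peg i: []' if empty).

Answer: Peg 0: [3]
Peg 1: [5, 4, 2, 1]
Peg 2: []

Derivation:
After move 1 (1->2):
Peg 0: [3]
Peg 1: [5, 4, 2]
Peg 2: [1]

After move 2 (2->1):
Peg 0: [3]
Peg 1: [5, 4, 2, 1]
Peg 2: []

After move 3 (1->2):
Peg 0: [3]
Peg 1: [5, 4, 2]
Peg 2: [1]

After move 4 (2->1):
Peg 0: [3]
Peg 1: [5, 4, 2, 1]
Peg 2: []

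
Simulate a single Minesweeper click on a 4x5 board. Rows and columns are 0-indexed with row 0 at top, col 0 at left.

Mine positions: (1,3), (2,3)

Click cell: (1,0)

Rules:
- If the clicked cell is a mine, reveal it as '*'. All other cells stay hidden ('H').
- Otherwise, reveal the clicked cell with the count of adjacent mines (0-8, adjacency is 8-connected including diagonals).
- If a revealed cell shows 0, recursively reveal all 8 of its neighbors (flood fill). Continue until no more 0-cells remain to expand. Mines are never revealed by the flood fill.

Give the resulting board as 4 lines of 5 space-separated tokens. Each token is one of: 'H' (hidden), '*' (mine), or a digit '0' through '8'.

0 0 1 H H
0 0 2 H H
0 0 2 H H
0 0 1 H H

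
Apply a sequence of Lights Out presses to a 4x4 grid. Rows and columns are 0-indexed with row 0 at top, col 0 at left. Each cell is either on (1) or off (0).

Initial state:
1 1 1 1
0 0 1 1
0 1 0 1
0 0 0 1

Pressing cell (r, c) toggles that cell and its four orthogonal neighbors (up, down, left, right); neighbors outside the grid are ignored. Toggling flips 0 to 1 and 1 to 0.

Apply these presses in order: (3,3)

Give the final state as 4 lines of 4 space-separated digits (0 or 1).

After press 1 at (3,3):
1 1 1 1
0 0 1 1
0 1 0 0
0 0 1 0

Answer: 1 1 1 1
0 0 1 1
0 1 0 0
0 0 1 0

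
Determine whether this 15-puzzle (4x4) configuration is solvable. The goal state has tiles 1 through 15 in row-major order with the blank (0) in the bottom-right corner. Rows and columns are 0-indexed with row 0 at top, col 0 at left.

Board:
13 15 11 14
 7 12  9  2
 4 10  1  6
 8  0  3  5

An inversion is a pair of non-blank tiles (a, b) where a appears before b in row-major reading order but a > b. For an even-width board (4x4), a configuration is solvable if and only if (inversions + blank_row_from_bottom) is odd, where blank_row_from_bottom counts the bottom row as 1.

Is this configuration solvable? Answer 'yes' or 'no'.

Inversions: 80
Blank is in row 3 (0-indexed from top), which is row 1 counting from the bottom (bottom = 1).
80 + 1 = 81, which is odd, so the puzzle is solvable.

Answer: yes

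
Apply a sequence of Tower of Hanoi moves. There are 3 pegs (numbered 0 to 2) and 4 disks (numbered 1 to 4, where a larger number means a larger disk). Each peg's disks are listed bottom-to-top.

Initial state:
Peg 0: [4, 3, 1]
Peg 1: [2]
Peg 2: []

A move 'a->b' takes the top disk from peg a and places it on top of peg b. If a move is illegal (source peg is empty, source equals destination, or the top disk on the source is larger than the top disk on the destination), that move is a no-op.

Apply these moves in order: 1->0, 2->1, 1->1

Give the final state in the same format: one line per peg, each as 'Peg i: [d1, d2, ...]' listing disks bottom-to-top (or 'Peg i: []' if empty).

Answer: Peg 0: [4, 3, 1]
Peg 1: [2]
Peg 2: []

Derivation:
After move 1 (1->0):
Peg 0: [4, 3, 1]
Peg 1: [2]
Peg 2: []

After move 2 (2->1):
Peg 0: [4, 3, 1]
Peg 1: [2]
Peg 2: []

After move 3 (1->1):
Peg 0: [4, 3, 1]
Peg 1: [2]
Peg 2: []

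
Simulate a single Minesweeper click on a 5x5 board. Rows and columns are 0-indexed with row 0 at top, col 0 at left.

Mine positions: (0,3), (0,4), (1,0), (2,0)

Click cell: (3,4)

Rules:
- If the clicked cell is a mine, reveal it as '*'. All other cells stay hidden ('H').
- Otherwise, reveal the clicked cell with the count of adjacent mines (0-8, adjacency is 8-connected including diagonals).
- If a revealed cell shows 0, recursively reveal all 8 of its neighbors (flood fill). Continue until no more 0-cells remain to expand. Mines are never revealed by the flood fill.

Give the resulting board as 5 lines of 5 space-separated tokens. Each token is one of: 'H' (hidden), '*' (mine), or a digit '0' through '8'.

H H H H H
H 2 1 2 2
H 2 0 0 0
1 1 0 0 0
0 0 0 0 0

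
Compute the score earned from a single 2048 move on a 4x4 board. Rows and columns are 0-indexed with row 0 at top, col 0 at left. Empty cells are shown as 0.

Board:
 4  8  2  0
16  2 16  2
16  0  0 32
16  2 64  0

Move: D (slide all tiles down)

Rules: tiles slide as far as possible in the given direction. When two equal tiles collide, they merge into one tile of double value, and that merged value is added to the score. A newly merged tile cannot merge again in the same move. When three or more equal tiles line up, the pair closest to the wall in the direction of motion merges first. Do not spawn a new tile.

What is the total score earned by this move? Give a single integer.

Slide down:
col 0: [4, 16, 16, 16] -> [0, 4, 16, 32]  score +32 (running 32)
col 1: [8, 2, 0, 2] -> [0, 0, 8, 4]  score +4 (running 36)
col 2: [2, 16, 0, 64] -> [0, 2, 16, 64]  score +0 (running 36)
col 3: [0, 2, 32, 0] -> [0, 0, 2, 32]  score +0 (running 36)
Board after move:
 0  0  0  0
 4  0  2  0
16  8 16  2
32  4 64 32

Answer: 36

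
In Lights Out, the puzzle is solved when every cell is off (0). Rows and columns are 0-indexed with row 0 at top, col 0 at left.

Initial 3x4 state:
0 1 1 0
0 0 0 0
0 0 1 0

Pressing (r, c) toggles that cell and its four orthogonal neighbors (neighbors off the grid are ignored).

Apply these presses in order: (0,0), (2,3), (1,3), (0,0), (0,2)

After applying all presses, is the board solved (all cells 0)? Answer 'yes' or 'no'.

After press 1 at (0,0):
1 0 1 0
1 0 0 0
0 0 1 0

After press 2 at (2,3):
1 0 1 0
1 0 0 1
0 0 0 1

After press 3 at (1,3):
1 0 1 1
1 0 1 0
0 0 0 0

After press 4 at (0,0):
0 1 1 1
0 0 1 0
0 0 0 0

After press 5 at (0,2):
0 0 0 0
0 0 0 0
0 0 0 0

Lights still on: 0

Answer: yes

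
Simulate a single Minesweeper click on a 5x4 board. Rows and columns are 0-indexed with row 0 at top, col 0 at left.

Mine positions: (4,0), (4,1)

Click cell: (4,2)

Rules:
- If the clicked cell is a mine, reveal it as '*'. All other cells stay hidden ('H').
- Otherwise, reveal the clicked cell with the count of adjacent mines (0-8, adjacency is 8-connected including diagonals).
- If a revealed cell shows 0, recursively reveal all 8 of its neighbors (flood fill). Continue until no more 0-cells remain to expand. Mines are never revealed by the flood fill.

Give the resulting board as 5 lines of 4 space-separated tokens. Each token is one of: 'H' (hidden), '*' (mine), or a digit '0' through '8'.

H H H H
H H H H
H H H H
H H H H
H H 1 H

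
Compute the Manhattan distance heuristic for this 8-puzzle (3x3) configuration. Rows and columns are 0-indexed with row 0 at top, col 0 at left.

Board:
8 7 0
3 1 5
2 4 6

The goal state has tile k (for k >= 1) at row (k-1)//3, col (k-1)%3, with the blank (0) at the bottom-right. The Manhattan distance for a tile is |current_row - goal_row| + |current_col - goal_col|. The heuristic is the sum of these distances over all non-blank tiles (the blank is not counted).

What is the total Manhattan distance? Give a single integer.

Tile 8: (0,0)->(2,1) = 3
Tile 7: (0,1)->(2,0) = 3
Tile 3: (1,0)->(0,2) = 3
Tile 1: (1,1)->(0,0) = 2
Tile 5: (1,2)->(1,1) = 1
Tile 2: (2,0)->(0,1) = 3
Tile 4: (2,1)->(1,0) = 2
Tile 6: (2,2)->(1,2) = 1
Sum: 3 + 3 + 3 + 2 + 1 + 3 + 2 + 1 = 18

Answer: 18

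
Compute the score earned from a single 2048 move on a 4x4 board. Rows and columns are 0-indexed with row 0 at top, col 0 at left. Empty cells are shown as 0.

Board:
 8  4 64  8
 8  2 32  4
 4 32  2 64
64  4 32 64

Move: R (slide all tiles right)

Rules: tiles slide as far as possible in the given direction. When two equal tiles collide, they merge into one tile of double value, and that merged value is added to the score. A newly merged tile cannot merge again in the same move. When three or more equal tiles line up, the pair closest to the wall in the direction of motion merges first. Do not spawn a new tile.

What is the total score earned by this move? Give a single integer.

Answer: 0

Derivation:
Slide right:
row 0: [8, 4, 64, 8] -> [8, 4, 64, 8]  score +0 (running 0)
row 1: [8, 2, 32, 4] -> [8, 2, 32, 4]  score +0 (running 0)
row 2: [4, 32, 2, 64] -> [4, 32, 2, 64]  score +0 (running 0)
row 3: [64, 4, 32, 64] -> [64, 4, 32, 64]  score +0 (running 0)
Board after move:
 8  4 64  8
 8  2 32  4
 4 32  2 64
64  4 32 64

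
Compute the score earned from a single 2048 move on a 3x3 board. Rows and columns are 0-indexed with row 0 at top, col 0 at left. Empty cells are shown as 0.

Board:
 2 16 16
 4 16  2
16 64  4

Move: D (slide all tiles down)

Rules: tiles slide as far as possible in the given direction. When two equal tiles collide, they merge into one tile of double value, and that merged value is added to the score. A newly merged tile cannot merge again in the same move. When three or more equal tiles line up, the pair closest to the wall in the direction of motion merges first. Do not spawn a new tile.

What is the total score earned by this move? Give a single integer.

Answer: 32

Derivation:
Slide down:
col 0: [2, 4, 16] -> [2, 4, 16]  score +0 (running 0)
col 1: [16, 16, 64] -> [0, 32, 64]  score +32 (running 32)
col 2: [16, 2, 4] -> [16, 2, 4]  score +0 (running 32)
Board after move:
 2  0 16
 4 32  2
16 64  4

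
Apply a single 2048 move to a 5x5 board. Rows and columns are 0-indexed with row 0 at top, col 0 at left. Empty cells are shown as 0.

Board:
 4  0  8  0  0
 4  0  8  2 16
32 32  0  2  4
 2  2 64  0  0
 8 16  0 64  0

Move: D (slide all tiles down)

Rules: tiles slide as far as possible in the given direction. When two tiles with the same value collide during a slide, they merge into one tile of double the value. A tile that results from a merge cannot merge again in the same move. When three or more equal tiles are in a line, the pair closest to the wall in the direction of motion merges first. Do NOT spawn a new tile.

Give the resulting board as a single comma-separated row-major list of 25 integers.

Slide down:
col 0: [4, 4, 32, 2, 8] -> [0, 8, 32, 2, 8]
col 1: [0, 0, 32, 2, 16] -> [0, 0, 32, 2, 16]
col 2: [8, 8, 0, 64, 0] -> [0, 0, 0, 16, 64]
col 3: [0, 2, 2, 0, 64] -> [0, 0, 0, 4, 64]
col 4: [0, 16, 4, 0, 0] -> [0, 0, 0, 16, 4]

Answer: 0, 0, 0, 0, 0, 8, 0, 0, 0, 0, 32, 32, 0, 0, 0, 2, 2, 16, 4, 16, 8, 16, 64, 64, 4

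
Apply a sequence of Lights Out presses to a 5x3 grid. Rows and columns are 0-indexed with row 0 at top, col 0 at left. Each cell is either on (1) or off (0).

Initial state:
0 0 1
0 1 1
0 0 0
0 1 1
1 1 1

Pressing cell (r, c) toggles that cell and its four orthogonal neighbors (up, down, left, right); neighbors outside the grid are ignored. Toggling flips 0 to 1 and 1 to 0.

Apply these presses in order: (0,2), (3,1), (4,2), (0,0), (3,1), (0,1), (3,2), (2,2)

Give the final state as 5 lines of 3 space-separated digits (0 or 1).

After press 1 at (0,2):
0 1 0
0 1 0
0 0 0
0 1 1
1 1 1

After press 2 at (3,1):
0 1 0
0 1 0
0 1 0
1 0 0
1 0 1

After press 3 at (4,2):
0 1 0
0 1 0
0 1 0
1 0 1
1 1 0

After press 4 at (0,0):
1 0 0
1 1 0
0 1 0
1 0 1
1 1 0

After press 5 at (3,1):
1 0 0
1 1 0
0 0 0
0 1 0
1 0 0

After press 6 at (0,1):
0 1 1
1 0 0
0 0 0
0 1 0
1 0 0

After press 7 at (3,2):
0 1 1
1 0 0
0 0 1
0 0 1
1 0 1

After press 8 at (2,2):
0 1 1
1 0 1
0 1 0
0 0 0
1 0 1

Answer: 0 1 1
1 0 1
0 1 0
0 0 0
1 0 1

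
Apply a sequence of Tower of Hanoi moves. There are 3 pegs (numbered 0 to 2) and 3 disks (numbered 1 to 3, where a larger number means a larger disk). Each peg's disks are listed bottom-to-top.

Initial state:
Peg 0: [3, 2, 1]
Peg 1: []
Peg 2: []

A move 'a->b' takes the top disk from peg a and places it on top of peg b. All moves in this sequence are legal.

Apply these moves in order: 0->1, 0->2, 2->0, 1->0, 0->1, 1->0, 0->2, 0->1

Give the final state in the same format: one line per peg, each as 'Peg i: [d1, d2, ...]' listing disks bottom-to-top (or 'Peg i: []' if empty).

After move 1 (0->1):
Peg 0: [3, 2]
Peg 1: [1]
Peg 2: []

After move 2 (0->2):
Peg 0: [3]
Peg 1: [1]
Peg 2: [2]

After move 3 (2->0):
Peg 0: [3, 2]
Peg 1: [1]
Peg 2: []

After move 4 (1->0):
Peg 0: [3, 2, 1]
Peg 1: []
Peg 2: []

After move 5 (0->1):
Peg 0: [3, 2]
Peg 1: [1]
Peg 2: []

After move 6 (1->0):
Peg 0: [3, 2, 1]
Peg 1: []
Peg 2: []

After move 7 (0->2):
Peg 0: [3, 2]
Peg 1: []
Peg 2: [1]

After move 8 (0->1):
Peg 0: [3]
Peg 1: [2]
Peg 2: [1]

Answer: Peg 0: [3]
Peg 1: [2]
Peg 2: [1]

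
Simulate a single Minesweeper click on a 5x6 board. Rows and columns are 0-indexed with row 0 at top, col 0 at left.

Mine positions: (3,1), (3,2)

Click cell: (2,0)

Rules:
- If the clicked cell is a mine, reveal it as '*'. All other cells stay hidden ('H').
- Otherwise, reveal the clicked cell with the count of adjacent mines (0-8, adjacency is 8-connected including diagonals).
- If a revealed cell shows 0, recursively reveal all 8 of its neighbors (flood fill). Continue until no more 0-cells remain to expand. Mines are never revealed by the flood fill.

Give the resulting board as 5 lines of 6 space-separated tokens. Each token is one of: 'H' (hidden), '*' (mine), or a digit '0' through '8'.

H H H H H H
H H H H H H
1 H H H H H
H H H H H H
H H H H H H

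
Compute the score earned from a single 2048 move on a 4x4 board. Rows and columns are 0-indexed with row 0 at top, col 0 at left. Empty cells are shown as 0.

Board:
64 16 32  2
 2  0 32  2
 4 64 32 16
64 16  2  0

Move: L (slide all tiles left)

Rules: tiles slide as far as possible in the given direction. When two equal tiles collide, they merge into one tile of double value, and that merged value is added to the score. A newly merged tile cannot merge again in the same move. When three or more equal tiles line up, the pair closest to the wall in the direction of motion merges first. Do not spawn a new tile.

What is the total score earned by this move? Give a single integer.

Answer: 0

Derivation:
Slide left:
row 0: [64, 16, 32, 2] -> [64, 16, 32, 2]  score +0 (running 0)
row 1: [2, 0, 32, 2] -> [2, 32, 2, 0]  score +0 (running 0)
row 2: [4, 64, 32, 16] -> [4, 64, 32, 16]  score +0 (running 0)
row 3: [64, 16, 2, 0] -> [64, 16, 2, 0]  score +0 (running 0)
Board after move:
64 16 32  2
 2 32  2  0
 4 64 32 16
64 16  2  0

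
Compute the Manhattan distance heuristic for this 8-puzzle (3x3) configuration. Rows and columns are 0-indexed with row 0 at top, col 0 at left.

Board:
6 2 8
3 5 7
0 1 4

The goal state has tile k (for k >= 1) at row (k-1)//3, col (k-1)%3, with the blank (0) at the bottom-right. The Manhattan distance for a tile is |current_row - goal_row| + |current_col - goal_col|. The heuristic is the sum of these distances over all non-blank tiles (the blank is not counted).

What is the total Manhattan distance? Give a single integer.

Tile 6: (0,0)->(1,2) = 3
Tile 2: (0,1)->(0,1) = 0
Tile 8: (0,2)->(2,1) = 3
Tile 3: (1,0)->(0,2) = 3
Tile 5: (1,1)->(1,1) = 0
Tile 7: (1,2)->(2,0) = 3
Tile 1: (2,1)->(0,0) = 3
Tile 4: (2,2)->(1,0) = 3
Sum: 3 + 0 + 3 + 3 + 0 + 3 + 3 + 3 = 18

Answer: 18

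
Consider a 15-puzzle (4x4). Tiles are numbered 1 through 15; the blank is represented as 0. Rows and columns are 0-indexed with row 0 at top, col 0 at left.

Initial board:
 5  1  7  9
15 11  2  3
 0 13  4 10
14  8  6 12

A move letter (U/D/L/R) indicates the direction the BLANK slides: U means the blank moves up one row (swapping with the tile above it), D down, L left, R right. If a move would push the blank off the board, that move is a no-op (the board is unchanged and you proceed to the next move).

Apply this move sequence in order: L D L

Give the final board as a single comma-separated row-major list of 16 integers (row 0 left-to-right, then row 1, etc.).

After move 1 (L):
 5  1  7  9
15 11  2  3
 0 13  4 10
14  8  6 12

After move 2 (D):
 5  1  7  9
15 11  2  3
14 13  4 10
 0  8  6 12

After move 3 (L):
 5  1  7  9
15 11  2  3
14 13  4 10
 0  8  6 12

Answer: 5, 1, 7, 9, 15, 11, 2, 3, 14, 13, 4, 10, 0, 8, 6, 12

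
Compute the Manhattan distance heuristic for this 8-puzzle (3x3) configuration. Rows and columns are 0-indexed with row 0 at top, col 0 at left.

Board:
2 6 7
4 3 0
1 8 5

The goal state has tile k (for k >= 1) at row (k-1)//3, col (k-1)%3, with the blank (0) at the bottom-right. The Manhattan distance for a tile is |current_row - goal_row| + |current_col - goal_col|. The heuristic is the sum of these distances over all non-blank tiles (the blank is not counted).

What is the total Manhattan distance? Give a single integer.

Tile 2: (0,0)->(0,1) = 1
Tile 6: (0,1)->(1,2) = 2
Tile 7: (0,2)->(2,0) = 4
Tile 4: (1,0)->(1,0) = 0
Tile 3: (1,1)->(0,2) = 2
Tile 1: (2,0)->(0,0) = 2
Tile 8: (2,1)->(2,1) = 0
Tile 5: (2,2)->(1,1) = 2
Sum: 1 + 2 + 4 + 0 + 2 + 2 + 0 + 2 = 13

Answer: 13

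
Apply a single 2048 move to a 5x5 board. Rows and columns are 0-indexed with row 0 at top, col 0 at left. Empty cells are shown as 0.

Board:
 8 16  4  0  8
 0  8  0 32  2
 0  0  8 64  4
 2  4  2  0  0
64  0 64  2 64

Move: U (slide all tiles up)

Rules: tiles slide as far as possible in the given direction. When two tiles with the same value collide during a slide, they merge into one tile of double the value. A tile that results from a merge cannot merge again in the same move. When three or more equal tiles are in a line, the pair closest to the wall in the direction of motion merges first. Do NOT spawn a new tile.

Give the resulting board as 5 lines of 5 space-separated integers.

Slide up:
col 0: [8, 0, 0, 2, 64] -> [8, 2, 64, 0, 0]
col 1: [16, 8, 0, 4, 0] -> [16, 8, 4, 0, 0]
col 2: [4, 0, 8, 2, 64] -> [4, 8, 2, 64, 0]
col 3: [0, 32, 64, 0, 2] -> [32, 64, 2, 0, 0]
col 4: [8, 2, 4, 0, 64] -> [8, 2, 4, 64, 0]

Answer:  8 16  4 32  8
 2  8  8 64  2
64  4  2  2  4
 0  0 64  0 64
 0  0  0  0  0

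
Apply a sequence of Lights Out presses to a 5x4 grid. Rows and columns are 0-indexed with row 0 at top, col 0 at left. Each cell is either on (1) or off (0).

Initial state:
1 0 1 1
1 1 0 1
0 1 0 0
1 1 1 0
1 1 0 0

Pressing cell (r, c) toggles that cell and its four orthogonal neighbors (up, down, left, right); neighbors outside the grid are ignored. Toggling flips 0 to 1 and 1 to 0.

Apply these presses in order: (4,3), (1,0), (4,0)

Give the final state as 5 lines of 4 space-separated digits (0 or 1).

Answer: 0 0 1 1
0 0 0 1
1 1 0 0
0 1 1 1
0 0 1 1

Derivation:
After press 1 at (4,3):
1 0 1 1
1 1 0 1
0 1 0 0
1 1 1 1
1 1 1 1

After press 2 at (1,0):
0 0 1 1
0 0 0 1
1 1 0 0
1 1 1 1
1 1 1 1

After press 3 at (4,0):
0 0 1 1
0 0 0 1
1 1 0 0
0 1 1 1
0 0 1 1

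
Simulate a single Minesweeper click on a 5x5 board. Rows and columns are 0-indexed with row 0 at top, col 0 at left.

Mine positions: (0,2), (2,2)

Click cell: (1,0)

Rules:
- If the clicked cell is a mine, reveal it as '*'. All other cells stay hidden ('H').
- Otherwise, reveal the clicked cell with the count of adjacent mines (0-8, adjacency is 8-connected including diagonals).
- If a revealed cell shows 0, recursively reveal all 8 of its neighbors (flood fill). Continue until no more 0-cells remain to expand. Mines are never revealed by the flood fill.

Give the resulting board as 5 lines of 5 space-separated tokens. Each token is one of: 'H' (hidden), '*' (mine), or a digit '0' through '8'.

0 1 H 1 0
0 2 H 2 0
0 1 H 1 0
0 1 1 1 0
0 0 0 0 0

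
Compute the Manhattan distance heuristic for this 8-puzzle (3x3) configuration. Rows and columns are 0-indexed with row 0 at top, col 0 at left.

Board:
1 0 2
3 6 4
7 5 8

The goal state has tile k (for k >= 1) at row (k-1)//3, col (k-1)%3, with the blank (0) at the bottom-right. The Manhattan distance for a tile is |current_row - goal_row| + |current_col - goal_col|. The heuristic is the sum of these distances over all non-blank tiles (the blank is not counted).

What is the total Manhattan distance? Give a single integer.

Tile 1: at (0,0), goal (0,0), distance |0-0|+|0-0| = 0
Tile 2: at (0,2), goal (0,1), distance |0-0|+|2-1| = 1
Tile 3: at (1,0), goal (0,2), distance |1-0|+|0-2| = 3
Tile 6: at (1,1), goal (1,2), distance |1-1|+|1-2| = 1
Tile 4: at (1,2), goal (1,0), distance |1-1|+|2-0| = 2
Tile 7: at (2,0), goal (2,0), distance |2-2|+|0-0| = 0
Tile 5: at (2,1), goal (1,1), distance |2-1|+|1-1| = 1
Tile 8: at (2,2), goal (2,1), distance |2-2|+|2-1| = 1
Sum: 0 + 1 + 3 + 1 + 2 + 0 + 1 + 1 = 9

Answer: 9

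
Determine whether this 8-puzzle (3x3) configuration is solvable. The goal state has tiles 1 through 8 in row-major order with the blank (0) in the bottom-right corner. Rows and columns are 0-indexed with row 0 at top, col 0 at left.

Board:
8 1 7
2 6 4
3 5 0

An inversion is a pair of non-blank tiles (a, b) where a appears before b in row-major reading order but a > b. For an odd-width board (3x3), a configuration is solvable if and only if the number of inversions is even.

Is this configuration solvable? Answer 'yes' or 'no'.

Answer: yes

Derivation:
Inversions (pairs i<j in row-major order where tile[i] > tile[j] > 0): 16
16 is even, so the puzzle is solvable.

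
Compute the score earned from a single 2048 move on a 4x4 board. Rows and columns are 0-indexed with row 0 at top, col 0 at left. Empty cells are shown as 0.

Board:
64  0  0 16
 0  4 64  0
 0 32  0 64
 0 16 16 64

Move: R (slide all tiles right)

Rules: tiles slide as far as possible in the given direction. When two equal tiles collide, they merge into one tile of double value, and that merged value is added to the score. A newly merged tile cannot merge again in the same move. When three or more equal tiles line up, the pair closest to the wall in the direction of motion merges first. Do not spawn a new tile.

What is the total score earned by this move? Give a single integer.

Slide right:
row 0: [64, 0, 0, 16] -> [0, 0, 64, 16]  score +0 (running 0)
row 1: [0, 4, 64, 0] -> [0, 0, 4, 64]  score +0 (running 0)
row 2: [0, 32, 0, 64] -> [0, 0, 32, 64]  score +0 (running 0)
row 3: [0, 16, 16, 64] -> [0, 0, 32, 64]  score +32 (running 32)
Board after move:
 0  0 64 16
 0  0  4 64
 0  0 32 64
 0  0 32 64

Answer: 32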